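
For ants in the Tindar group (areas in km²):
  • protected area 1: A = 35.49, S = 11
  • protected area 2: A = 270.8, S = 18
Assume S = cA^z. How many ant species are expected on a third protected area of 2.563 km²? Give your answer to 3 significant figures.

z = ln(18/11) / ln(270.8/35.49) = 0.4925 / 2.0321 = 0.2423
c = 11 / 35.49^0.2423 = 11 / 2.375 = 4.632
S₃ = 4.632 × 2.563^0.2423 = 4.632 × 1.256 ≈ 5.818

5.82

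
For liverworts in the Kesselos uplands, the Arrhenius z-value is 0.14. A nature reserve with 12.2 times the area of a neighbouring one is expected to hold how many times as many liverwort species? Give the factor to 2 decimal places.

1.42

S₂/S₁ = (A₂/A₁)^z = 12.2^0.14
ln(S₂/S₁) = 0.14 × ln 12.2 = 0.14 × 2.5014 = 0.3502
S₂/S₁ = e^0.3502 ≈ 1.419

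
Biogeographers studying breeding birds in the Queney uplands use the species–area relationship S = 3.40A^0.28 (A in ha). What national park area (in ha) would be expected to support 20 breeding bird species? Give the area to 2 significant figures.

560 ha

20 = 3.4 × A^0.28  ⇒  A^0.28 = 20/3.4 = 5.882
ln A = ln(5.882) / 0.28 = 1.7720 / 0.28 = 6.3284
A = e^6.3284 ≈ 560.3 ha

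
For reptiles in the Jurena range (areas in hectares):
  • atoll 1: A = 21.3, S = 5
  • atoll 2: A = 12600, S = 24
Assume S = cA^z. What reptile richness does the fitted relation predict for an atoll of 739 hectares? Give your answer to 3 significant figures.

12.0

z = ln(24/5) / ln(12600/21.3) = 1.5686 / 6.3827 = 0.2458
c = 5 / 21.3^0.2458 = 5 / 2.121 = 2.358
S₃ = 2.358 × 739^0.2458 = 2.358 × 5.07 ≈ 11.95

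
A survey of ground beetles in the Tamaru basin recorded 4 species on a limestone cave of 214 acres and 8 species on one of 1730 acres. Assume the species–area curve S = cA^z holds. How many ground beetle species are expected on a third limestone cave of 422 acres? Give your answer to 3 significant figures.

5.01

z = ln(8/4) / ln(1730/214) = 0.6931 / 2.0899 = 0.3317
c = 4 / 214^0.3317 = 4 / 5.928 = 0.6748
S₃ = 0.6748 × 422^0.3317 = 0.6748 × 7.425 ≈ 5.01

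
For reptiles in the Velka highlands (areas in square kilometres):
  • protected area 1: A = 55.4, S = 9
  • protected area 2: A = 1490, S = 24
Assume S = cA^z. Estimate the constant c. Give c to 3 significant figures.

z = ln(S₂/S₁) / ln(A₂/A₁) = ln(24/9) / ln(1490/55.4) = 0.9808 / 3.2920 = 0.2979
c = S₁ / A₁^z = 9 / 55.4^0.2979 = 9 / 3.307 = 2.721

2.72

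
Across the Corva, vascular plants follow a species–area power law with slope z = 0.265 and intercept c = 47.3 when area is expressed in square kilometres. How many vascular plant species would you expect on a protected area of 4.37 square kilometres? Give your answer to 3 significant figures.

S = 47.3 × 4.37^0.265 = 47.3 × 1.478 ≈ 69.92

69.9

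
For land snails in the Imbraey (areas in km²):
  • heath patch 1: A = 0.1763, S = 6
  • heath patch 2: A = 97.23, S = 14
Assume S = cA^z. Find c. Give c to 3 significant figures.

7.57

z = ln(S₂/S₁) / ln(A₂/A₁) = ln(14/6) / ln(97.23/0.1763) = 0.8473 / 6.3126 = 0.1342
c = S₁ / A₁^z = 6 / 0.1763^0.1342 = 6 / 0.7922 = 7.574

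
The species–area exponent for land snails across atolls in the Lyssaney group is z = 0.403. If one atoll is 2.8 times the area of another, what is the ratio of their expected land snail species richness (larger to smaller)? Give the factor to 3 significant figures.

1.51

S₂/S₁ = (A₂/A₁)^z = 2.8^0.403
ln(S₂/S₁) = 0.403 × ln 2.8 = 0.403 × 1.0296 = 0.4149
S₂/S₁ = e^0.4149 ≈ 1.514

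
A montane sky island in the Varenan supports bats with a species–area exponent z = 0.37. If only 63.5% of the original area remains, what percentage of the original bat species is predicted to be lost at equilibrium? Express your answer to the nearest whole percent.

15%

S_new/S_old = (A_new/A_old)^z = 0.635^0.37
= exp(0.37 × ln 0.635) = exp(0.37 × -0.4541) = exp(-0.1680) ≈ 0.8453
Fraction lost = 1 − 0.8453 = 0.1547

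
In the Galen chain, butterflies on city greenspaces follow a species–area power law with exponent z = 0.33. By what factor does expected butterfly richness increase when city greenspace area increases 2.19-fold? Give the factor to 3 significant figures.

S₂/S₁ = (A₂/A₁)^z = 2.19^0.33
ln(S₂/S₁) = 0.33 × ln 2.19 = 0.33 × 0.7839 = 0.2587
S₂/S₁ = e^0.2587 ≈ 1.295

1.30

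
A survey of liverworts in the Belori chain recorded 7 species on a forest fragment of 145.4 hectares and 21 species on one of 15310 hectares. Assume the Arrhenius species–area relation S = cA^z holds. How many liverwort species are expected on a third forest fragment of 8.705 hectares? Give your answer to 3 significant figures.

z = ln(21/7) / ln(15310/145.4) = 1.0986 / 4.6568 = 0.2359
c = 7 / 145.4^0.2359 = 7 / 3.237 = 2.162
S₃ = 2.162 × 8.705^0.2359 = 2.162 × 1.666 ≈ 3.603

3.60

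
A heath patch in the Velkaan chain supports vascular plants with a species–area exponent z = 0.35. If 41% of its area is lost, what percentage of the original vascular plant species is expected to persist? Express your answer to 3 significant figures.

S_new/S_old = (A_new/A_old)^z = 0.59^0.35
= exp(0.35 × ln 0.59) = exp(0.35 × -0.5276) = exp(-0.1847) ≈ 0.8314

83.1%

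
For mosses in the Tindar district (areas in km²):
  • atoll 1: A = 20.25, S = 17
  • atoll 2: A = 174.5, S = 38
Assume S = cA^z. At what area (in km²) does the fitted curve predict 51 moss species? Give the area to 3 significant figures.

z = ln(38/17) / ln(174.5/20.25) = 0.8044 / 2.1538 = 0.3735
c = 17 / 20.25^0.3735 = 17 / 3.075 = 5.528
A = (51/5.528)^(1/0.3735) ⇒ ln A = ln(9.226)/0.3735 = 5.9498
A = e^5.9498 ≈ 383.7 km²

384 km²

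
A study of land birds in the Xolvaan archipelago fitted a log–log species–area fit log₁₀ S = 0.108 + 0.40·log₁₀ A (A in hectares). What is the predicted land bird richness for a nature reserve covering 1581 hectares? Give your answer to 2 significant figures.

24

S = 1.282 × 1581^0.4
ln S = ln 1.282 + 0.4 × ln 1581 = 0.2487 + 0.4 × 7.3658 = 3.1950
S = e^3.1950 ≈ 24.41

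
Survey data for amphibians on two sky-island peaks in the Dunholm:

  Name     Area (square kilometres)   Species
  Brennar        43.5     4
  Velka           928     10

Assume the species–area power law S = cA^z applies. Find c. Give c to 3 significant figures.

1.29

z = ln(S₂/S₁) / ln(A₂/A₁) = ln(10/4) / ln(928/43.5) = 0.9163 / 3.0603 = 0.2994
c = S₁ / A₁^z = 4 / 43.5^0.2994 = 4 / 3.094 = 1.293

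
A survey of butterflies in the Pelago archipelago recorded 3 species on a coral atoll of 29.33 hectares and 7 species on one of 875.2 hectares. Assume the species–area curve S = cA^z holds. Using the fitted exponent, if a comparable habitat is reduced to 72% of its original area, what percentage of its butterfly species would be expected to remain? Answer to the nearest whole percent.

z = ln(7/3) / ln(875.2/29.33) = 0.8473 / 3.3958 = 0.2495
S_new/S_old = (A_new/A_old)^z = 0.72^0.2495 = exp(0.2495 × -0.3285) = 0.9213

92%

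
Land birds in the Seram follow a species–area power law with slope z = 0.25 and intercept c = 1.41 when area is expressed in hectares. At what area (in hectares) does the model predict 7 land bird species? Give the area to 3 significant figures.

607 hectares

7 = 1.41 × A^0.25  ⇒  A^0.25 = 7/1.41 = 4.965
ln A = ln(4.965) / 0.25 = 1.6023 / 0.25 = 6.4093
A = e^6.4093 ≈ 607.5 hectares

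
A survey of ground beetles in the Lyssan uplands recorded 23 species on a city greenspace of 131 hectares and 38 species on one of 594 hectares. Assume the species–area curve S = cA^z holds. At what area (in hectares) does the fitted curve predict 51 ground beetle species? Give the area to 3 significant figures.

1440 hectares

z = ln(38/23) / ln(594/131) = 0.5021 / 1.5117 = 0.3321
c = 23 / 131^0.3321 = 23 / 5.049 = 4.555
A = (51/4.555)^(1/0.3321) ⇒ ln A = ln(11.2)/0.3321 = 7.2728
A = e^7.2728 ≈ 1441 hectares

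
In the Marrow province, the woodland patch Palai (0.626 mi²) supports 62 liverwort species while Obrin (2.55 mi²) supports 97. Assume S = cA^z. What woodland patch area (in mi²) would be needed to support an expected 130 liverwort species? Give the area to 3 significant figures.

z = ln(97/62) / ln(2.55/0.626) = 0.4476 / 1.4045 = 0.3187
c = 62 / 0.626^0.3187 = 62 / 0.8613 = 71.98
A = (130/71.98)^(1/0.3187) ⇒ ln A = ln(1.806)/0.3187 = 1.8550
A = e^1.8550 ≈ 6.392 mi²

6.39 mi²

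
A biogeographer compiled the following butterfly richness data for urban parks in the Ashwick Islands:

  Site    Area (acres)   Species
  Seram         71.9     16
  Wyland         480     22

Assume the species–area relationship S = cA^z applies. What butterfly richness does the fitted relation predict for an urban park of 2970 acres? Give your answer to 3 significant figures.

z = ln(22/16) / ln(480/71.9) = 0.3185 / 1.8985 = 0.1677
c = 16 / 71.9^0.1677 = 16 / 2.049 = 7.81
S₃ = 7.81 × 2970^0.1677 = 7.81 × 3.824 ≈ 29.87

29.9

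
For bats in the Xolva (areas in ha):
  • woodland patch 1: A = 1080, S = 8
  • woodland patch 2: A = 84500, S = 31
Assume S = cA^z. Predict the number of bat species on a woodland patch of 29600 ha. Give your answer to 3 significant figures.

z = ln(31/8) / ln(84500/1080) = 1.3545 / 4.3598 = 0.3107
c = 8 / 1080^0.3107 = 8 / 8.759 = 0.9133
S₃ = 0.9133 × 29600^0.3107 = 0.9133 × 24.5 ≈ 22.38

22.4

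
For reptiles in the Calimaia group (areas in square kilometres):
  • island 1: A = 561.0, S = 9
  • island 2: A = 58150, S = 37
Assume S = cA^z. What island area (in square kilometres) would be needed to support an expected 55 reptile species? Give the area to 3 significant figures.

z = ln(37/9) / ln(58150/561) = 1.4137 / 4.6411 = 0.3046
c = 9 / 561^0.3046 = 9 / 6.876 = 1.309
A = (55/1.309)^(1/0.3046) ⇒ ln A = ln(42.02)/0.3046 = 12.2722
A = e^12.2722 ≈ 213670 square kilometres

214000 square kilometres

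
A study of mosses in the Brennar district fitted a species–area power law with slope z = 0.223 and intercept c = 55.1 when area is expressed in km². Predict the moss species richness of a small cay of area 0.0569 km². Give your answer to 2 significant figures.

29

S = 55.1 × 0.0569^0.223 = 55.1 × 0.5277 ≈ 29.08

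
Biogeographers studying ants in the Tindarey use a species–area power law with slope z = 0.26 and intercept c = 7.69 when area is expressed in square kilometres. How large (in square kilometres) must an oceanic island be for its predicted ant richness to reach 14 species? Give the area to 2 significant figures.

14 = 7.69 × A^0.26  ⇒  A^0.26 = 14/7.69 = 1.821
ln A = ln(1.821) / 0.26 = 0.5991 / 0.26 = 2.3044
A = e^2.3044 ≈ 10.02 square kilometres

10 square kilometres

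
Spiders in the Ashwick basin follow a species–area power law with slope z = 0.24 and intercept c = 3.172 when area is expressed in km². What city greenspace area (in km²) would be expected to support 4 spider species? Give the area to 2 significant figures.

2.6 km²

4 = 3.172 × A^0.24  ⇒  A^0.24 = 4/3.172 = 1.261
ln A = ln(1.261) / 0.24 = 0.2319 / 0.24 = 0.9664
A = e^0.9664 ≈ 2.628 km²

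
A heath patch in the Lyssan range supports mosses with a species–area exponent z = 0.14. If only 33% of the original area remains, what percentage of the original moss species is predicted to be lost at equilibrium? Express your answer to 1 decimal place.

14.4%

S_new/S_old = (A_new/A_old)^z = 0.33^0.14
= exp(0.14 × ln 0.33) = exp(0.14 × -1.1087) = exp(-0.1552) ≈ 0.8562
Fraction lost = 1 − 0.8562 = 0.1438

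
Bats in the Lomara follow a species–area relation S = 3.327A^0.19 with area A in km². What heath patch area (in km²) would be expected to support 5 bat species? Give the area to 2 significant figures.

5 = 3.327 × A^0.19  ⇒  A^0.19 = 5/3.327 = 1.503
ln A = ln(1.503) / 0.19 = 0.4074 / 0.19 = 2.1440
A = e^2.1440 ≈ 8.534 km²

8.5 km²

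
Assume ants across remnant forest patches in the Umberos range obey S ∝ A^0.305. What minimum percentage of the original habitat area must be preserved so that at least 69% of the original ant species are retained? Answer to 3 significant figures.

29.6%

Need (A_new/A_old)^0.305 = 0.69, so A_new/A_old = 0.69^(1/0.305) = 0.69^3.279
ln(A_new/A_old) = ln 0.69 / 0.305 = -0.3711 / 0.305 = -1.2166
A_new/A_old = e^-1.2166 ≈ 0.2962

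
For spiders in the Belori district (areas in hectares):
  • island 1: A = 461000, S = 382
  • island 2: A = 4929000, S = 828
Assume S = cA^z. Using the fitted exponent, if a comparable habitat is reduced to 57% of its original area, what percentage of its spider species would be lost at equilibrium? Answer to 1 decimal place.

z = ln(828/382) / ln(4929000/461000) = 0.7736 / 2.3695 = 0.3265
S_new/S_old = (A_new/A_old)^z = 0.57^0.3265 = exp(0.3265 × -0.5621) = 0.8323
Fraction lost = 1 − 0.8323 = 0.1677

16.8%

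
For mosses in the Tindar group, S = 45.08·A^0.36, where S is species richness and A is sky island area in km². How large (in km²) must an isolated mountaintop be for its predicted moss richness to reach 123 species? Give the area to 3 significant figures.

16.3 km²

123 = 45.08 × A^0.36  ⇒  A^0.36 = 123/45.08 = 2.728
ln A = ln(2.728) / 0.36 = 1.0037 / 0.36 = 2.7882
A = e^2.7882 ≈ 16.25 km²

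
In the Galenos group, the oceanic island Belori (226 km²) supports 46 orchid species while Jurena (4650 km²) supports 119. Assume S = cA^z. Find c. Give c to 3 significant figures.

z = ln(S₂/S₁) / ln(A₂/A₁) = ln(119/46) / ln(4650/226) = 0.9505 / 3.0241 = 0.3143
c = S₁ / A₁^z = 46 / 226^0.3143 = 46 / 5.494 = 8.372

8.37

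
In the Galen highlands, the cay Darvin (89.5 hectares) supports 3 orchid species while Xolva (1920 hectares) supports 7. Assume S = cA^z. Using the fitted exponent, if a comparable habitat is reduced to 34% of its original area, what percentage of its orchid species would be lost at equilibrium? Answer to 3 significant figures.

25.8%

z = ln(7/3) / ln(1920/89.5) = 0.8473 / 3.0658 = 0.2764
S_new/S_old = (A_new/A_old)^z = 0.34^0.2764 = exp(0.2764 × -1.0788) = 0.7422
Fraction lost = 1 − 0.7422 = 0.2578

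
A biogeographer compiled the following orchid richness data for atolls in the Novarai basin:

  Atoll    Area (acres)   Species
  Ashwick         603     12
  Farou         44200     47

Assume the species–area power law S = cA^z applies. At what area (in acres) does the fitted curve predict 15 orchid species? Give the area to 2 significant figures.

1200 acres

z = ln(47/12) / ln(44200/603) = 1.3652 / 4.2946 = 0.3179
c = 12 / 603^0.3179 = 12 / 7.654 = 1.568
A = (15/1.568)^(1/0.3179) ⇒ ln A = ln(9.567)/0.3179 = 7.1038
A = e^7.1038 ≈ 1217 acres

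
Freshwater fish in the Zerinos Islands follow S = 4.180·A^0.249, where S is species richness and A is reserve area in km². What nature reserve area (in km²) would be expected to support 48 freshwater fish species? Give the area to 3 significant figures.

48 = 4.18 × A^0.249  ⇒  A^0.249 = 48/4.18 = 11.48
ln A = ln(11.48) / 0.249 = 2.4409 / 0.249 = 9.8028
A = e^9.8028 ≈ 18084 km²

18100 km²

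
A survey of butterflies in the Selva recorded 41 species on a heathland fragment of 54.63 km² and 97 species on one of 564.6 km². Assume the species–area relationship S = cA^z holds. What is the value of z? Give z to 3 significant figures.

Taking logs: ln S = ln c + z ln A, so z = (ln S₂ − ln S₁)/(ln A₂ − ln A₁).
z = ln(97/41) / ln(564.6/54.63) = ln(2.366) / ln(10.33) = 0.8611 / 2.3355 = 0.3687

0.369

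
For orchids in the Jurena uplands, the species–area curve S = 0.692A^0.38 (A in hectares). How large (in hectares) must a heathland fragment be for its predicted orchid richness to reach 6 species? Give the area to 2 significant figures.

290 hectares

6 = 0.692 × A^0.38  ⇒  A^0.38 = 6/0.692 = 8.671
ln A = ln(8.671) / 0.38 = 2.1599 / 0.38 = 5.6840
A = e^5.6840 ≈ 294.1 hectares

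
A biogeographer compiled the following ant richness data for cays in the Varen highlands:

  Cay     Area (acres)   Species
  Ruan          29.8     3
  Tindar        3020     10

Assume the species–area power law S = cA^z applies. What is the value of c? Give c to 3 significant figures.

z = ln(S₂/S₁) / ln(A₂/A₁) = ln(10/3) / ln(3020/29.8) = 1.2040 / 4.6185 = 0.2607
c = S₁ / A₁^z = 3 / 29.8^0.2607 = 3 / 2.423 = 1.238

1.24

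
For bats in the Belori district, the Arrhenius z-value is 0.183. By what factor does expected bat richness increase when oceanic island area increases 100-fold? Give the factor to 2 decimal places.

2.32

S₂/S₁ = (A₂/A₁)^z = 100^0.183
ln(S₂/S₁) = 0.183 × ln 100 = 0.183 × 4.6052 = 0.8427
S₂/S₁ = e^0.8427 ≈ 2.323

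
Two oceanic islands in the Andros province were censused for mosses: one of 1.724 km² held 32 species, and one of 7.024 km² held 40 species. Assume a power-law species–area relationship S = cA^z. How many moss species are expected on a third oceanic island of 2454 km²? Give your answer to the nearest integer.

z = ln(40/32) / ln(7.024/1.724) = 0.2231 / 1.4047 = 0.1589
c = 32 / 1.724^0.1589 = 32 / 1.09 = 29.35
S₃ = 29.35 × 2454^0.1589 = 29.35 × 3.455 ≈ 101.4

101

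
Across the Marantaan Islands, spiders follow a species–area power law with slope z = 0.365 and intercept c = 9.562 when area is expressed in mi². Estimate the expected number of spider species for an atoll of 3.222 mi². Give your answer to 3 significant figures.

S = 9.562 × 3.222^0.365 = 9.562 × 1.533 ≈ 14.66

14.7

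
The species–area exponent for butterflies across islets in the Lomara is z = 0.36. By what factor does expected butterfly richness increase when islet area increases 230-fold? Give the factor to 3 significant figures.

7.08

S₂/S₁ = (A₂/A₁)^z = 230^0.36
ln(S₂/S₁) = 0.36 × ln 230 = 0.36 × 5.4381 = 1.9577
S₂/S₁ = e^1.9577 ≈ 7.083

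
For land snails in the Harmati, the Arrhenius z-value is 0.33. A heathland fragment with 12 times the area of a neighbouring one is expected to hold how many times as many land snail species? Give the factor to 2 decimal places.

S₂/S₁ = (A₂/A₁)^z = 12^0.33
ln(S₂/S₁) = 0.33 × ln 12 = 0.33 × 2.4849 = 0.8200
S₂/S₁ = e^0.8200 ≈ 2.271

2.27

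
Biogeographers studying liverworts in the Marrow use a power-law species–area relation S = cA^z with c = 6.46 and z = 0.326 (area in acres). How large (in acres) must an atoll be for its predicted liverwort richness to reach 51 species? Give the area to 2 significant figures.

570 acres

51 = 6.46 × A^0.326  ⇒  A^0.326 = 51/6.46 = 7.895
ln A = ln(7.895) / 0.326 = 2.0662 / 0.326 = 6.3380
A = e^6.3380 ≈ 565.7 acres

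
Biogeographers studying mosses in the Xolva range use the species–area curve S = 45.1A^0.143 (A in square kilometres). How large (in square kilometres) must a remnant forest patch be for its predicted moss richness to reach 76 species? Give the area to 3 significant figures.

76 = 45.1 × A^0.143  ⇒  A^0.143 = 76/45.1 = 1.685
ln A = ln(1.685) / 0.143 = 0.5219 / 0.143 = 3.6493
A = e^3.6493 ≈ 38.45 square kilometres

38.4 square kilometres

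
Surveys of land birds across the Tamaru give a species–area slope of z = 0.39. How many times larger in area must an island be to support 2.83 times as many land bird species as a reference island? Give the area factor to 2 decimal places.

14.40

(A₂/A₁)^0.39 = 2.83, so A₂/A₁ = 2.83^(1/0.39) = 2.83^2.564
ln(A₂/A₁) = ln 2.83 / 0.39 = 1.0403 / 0.39 = 2.6674
A₂/A₁ = e^2.6674 ≈ 14.4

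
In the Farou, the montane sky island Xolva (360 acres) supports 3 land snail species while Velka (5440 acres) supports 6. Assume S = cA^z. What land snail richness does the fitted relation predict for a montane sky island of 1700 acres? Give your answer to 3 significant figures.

4.46

z = ln(6/3) / ln(5440/360) = 0.6931 / 2.7154 = 0.2553
c = 3 / 360^0.2553 = 3 / 4.493 = 0.6677
S₃ = 0.6677 × 1700^0.2553 = 0.6677 × 6.677 ≈ 4.459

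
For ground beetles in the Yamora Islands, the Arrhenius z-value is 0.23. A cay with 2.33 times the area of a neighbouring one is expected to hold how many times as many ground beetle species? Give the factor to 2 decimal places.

1.21

S₂/S₁ = (A₂/A₁)^z = 2.33^0.23
ln(S₂/S₁) = 0.23 × ln 2.33 = 0.23 × 0.8459 = 0.1945
S₂/S₁ = e^0.1945 ≈ 1.215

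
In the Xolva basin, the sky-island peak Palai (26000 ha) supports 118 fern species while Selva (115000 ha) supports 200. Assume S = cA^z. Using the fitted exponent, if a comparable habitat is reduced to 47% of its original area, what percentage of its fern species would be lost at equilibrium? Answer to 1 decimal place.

23.5%

z = ln(200/118) / ln(115000/26000) = 0.5276 / 1.4868 = 0.3549
S_new/S_old = (A_new/A_old)^z = 0.47^0.3549 = exp(0.3549 × -0.7550) = 0.765
Fraction lost = 1 − 0.765 = 0.235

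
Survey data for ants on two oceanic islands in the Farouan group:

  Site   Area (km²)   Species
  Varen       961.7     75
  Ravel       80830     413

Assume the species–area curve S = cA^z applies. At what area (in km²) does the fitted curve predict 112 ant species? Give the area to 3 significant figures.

2730 km²

z = ln(413/75) / ln(80830/961.7) = 1.7060 / 4.4314 = 0.3850
c = 75 / 961.7^0.3850 = 75 / 14.07 = 5.329
A = (112/5.329)^(1/0.3850) ⇒ ln A = ln(21.02)/0.3850 = 7.9104
A = e^7.9104 ≈ 2725 km²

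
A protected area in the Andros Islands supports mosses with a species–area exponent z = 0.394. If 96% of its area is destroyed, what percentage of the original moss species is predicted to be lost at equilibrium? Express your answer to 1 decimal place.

S_new/S_old = (A_new/A_old)^z = 0.04^0.394
= exp(0.394 × ln 0.04) = exp(0.394 × -3.2189) = exp(-1.2682) ≈ 0.2813
Fraction lost = 1 − 0.2813 = 0.7187

71.9%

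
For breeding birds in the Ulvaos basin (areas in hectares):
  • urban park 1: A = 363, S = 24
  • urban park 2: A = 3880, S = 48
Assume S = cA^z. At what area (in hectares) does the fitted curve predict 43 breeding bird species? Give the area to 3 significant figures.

2660 hectares

z = ln(48/24) / ln(3880/363) = 0.6931 / 2.3692 = 0.2926
c = 24 / 363^0.2926 = 24 / 5.61 = 4.278
A = (43/4.278)^(1/0.2926) ⇒ ln A = ln(10.05)/0.2926 = 7.8876
A = e^7.8876 ≈ 2664 hectares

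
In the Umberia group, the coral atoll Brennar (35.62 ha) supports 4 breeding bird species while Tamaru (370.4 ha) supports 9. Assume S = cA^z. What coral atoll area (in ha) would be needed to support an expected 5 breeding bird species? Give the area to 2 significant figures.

68 ha

z = ln(9/4) / ln(370.4/35.62) = 0.8109 / 2.3417 = 0.3463
c = 4 / 35.62^0.3463 = 4 / 3.446 = 1.161
A = (5/1.161)^(1/0.3463) ⇒ ln A = ln(4.308)/0.3463 = 4.2173
A = e^4.2173 ≈ 67.85 ha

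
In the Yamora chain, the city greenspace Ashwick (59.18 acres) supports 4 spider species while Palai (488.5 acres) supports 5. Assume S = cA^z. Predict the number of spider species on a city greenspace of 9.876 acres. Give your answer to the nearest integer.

3

z = ln(5/4) / ln(488.5/59.18) = 0.2231 / 2.1108 = 0.1057
c = 4 / 59.18^0.1057 = 4 / 1.539 = 2.598
S₃ = 2.598 × 9.876^0.1057 = 2.598 × 1.274 ≈ 3.31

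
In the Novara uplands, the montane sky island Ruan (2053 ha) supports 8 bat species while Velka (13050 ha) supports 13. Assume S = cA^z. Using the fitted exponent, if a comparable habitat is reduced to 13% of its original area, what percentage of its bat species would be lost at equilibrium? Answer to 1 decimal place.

z = ln(13/8) / ln(13050/2053) = 0.4855 / 1.8495 = 0.2625
S_new/S_old = (A_new/A_old)^z = 0.13^0.2625 = exp(0.2625 × -2.0402) = 0.5853
Fraction lost = 1 − 0.5853 = 0.4147

41.5%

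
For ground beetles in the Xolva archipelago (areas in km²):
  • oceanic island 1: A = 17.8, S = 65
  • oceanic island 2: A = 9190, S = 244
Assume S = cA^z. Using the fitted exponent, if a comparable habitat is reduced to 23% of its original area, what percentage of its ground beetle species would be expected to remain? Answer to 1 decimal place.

73.3%

z = ln(244/65) / ln(9190/17.8) = 1.3228 / 6.2467 = 0.2118
S_new/S_old = (A_new/A_old)^z = 0.23^0.2118 = exp(0.2118 × -1.4697) = 0.7326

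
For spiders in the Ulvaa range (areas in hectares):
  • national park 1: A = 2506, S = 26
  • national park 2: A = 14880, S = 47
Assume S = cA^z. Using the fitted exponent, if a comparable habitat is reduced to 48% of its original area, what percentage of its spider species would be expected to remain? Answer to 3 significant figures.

78.4%

z = ln(47/26) / ln(14880/2506) = 0.5921 / 1.7813 = 0.3324
S_new/S_old = (A_new/A_old)^z = 0.48^0.3324 = exp(0.3324 × -0.7340) = 0.7835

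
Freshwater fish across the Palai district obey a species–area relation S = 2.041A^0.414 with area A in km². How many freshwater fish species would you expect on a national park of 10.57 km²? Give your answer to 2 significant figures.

5.4

S = 2.041 × 10.57^0.414
ln S = ln 2.041 + 0.414 × ln 10.57 = 0.7134 + 0.414 × 2.3580 = 1.6897
S = e^1.6897 ≈ 5.418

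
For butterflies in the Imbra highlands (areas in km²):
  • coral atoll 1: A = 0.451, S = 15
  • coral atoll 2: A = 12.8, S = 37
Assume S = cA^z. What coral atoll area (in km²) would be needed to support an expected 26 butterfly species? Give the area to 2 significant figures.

z = ln(37/15) / ln(12.8/0.451) = 0.9029 / 3.3457 = 0.2699
c = 15 / 0.451^0.2699 = 15 / 0.8066 = 18.6
A = (26/18.6)^(1/0.2699) ⇒ ln A = ln(1.398)/0.2699 = 1.2420
A = e^1.2420 ≈ 3.463 km²

3.5 km²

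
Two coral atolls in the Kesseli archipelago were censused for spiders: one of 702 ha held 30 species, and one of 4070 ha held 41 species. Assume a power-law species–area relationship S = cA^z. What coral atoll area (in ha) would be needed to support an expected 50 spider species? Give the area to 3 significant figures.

12400 ha

z = ln(41/30) / ln(4070/702) = 0.3124 / 1.7575 = 0.1777
c = 30 / 702^0.1777 = 30 / 3.206 = 9.359
A = (50/9.359)^(1/0.1777) ⇒ ln A = ln(5.343)/0.1777 = 9.4279
A = e^9.4279 ≈ 12431 ha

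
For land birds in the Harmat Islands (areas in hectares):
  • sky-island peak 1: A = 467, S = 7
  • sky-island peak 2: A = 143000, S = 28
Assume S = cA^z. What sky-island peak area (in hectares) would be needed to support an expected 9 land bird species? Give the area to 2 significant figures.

1300 hectares

z = ln(28/7) / ln(143000/467) = 1.3863 / 5.7243 = 0.2422
c = 7 / 467^0.2422 = 7 / 4.43 = 1.58
A = (9/1.58)^(1/0.2422) ⇒ ln A = ln(5.696)/0.2422 = 7.1841
A = e^7.1841 ≈ 1318 hectares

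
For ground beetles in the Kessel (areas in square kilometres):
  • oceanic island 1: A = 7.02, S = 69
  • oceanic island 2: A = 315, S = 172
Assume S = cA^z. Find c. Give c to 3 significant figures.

z = ln(S₂/S₁) / ln(A₂/A₁) = ln(172/69) / ln(315/7.02) = 0.9134 / 3.8038 = 0.2401
c = S₁ / A₁^z = 69 / 7.02^0.2401 = 69 / 1.597 = 43.21

43.2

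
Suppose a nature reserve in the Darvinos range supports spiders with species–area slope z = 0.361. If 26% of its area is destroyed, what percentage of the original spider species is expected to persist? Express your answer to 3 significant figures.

S_new/S_old = (A_new/A_old)^z = 0.74^0.361
= exp(0.361 × ln 0.74) = exp(0.361 × -0.3011) = exp(-0.1087) ≈ 0.897

89.7%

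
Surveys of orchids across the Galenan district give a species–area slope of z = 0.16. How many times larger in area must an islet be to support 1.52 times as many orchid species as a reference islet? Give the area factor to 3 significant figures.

13.7

(A₂/A₁)^0.16 = 1.52, so A₂/A₁ = 1.52^(1/0.16) = 1.52^6.25
ln(A₂/A₁) = ln 1.52 / 0.16 = 0.4187 / 0.16 = 2.6169
A₂/A₁ = e^2.6169 ≈ 13.69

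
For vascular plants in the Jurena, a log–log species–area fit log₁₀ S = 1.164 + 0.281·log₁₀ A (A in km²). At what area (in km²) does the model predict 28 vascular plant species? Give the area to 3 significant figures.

10.2 km²

28 = 14.59 × A^0.281  ⇒  A^0.281 = 28/14.59 = 1.919
ln A = ln(1.919) / 0.281 = 0.6520 / 0.281 = 2.3203
A = e^2.3203 ≈ 10.18 km²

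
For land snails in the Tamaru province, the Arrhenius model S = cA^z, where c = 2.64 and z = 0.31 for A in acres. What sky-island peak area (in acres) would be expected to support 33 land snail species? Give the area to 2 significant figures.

3500 acres

33 = 2.64 × A^0.31  ⇒  A^0.31 = 33/2.64 = 12.5
ln A = ln(12.5) / 0.31 = 2.5257 / 0.31 = 8.1475
A = e^8.1475 ≈ 3455 acres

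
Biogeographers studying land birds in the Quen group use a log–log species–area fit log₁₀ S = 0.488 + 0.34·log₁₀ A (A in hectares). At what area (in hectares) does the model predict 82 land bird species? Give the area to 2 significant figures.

82 = 3.076 × A^0.34  ⇒  A^0.34 = 82/3.076 = 26.66
ln A = ln(26.66) / 0.34 = 3.2831 / 0.34 = 9.6561
A = e^9.6561 ≈ 15616 hectares

16000 hectares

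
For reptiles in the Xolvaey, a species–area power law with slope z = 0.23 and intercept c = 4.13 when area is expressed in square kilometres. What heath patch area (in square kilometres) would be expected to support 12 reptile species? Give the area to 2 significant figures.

100 square kilometres

12 = 4.13 × A^0.23  ⇒  A^0.23 = 12/4.13 = 2.906
ln A = ln(2.906) / 0.23 = 1.0666 / 0.23 = 4.6375
A = e^4.6375 ≈ 103.3 square kilometres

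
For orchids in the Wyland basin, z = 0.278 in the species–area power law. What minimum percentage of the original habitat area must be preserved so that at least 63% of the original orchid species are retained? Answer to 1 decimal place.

Need (A_new/A_old)^0.278 = 0.63, so A_new/A_old = 0.63^(1/0.278) = 0.63^3.597
ln(A_new/A_old) = ln 0.63 / 0.278 = -0.4620 / 0.278 = -1.6620
A_new/A_old = e^-1.6620 ≈ 0.1898

19.0%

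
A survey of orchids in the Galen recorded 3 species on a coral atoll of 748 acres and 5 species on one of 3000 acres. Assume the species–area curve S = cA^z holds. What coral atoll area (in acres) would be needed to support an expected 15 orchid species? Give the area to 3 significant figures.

59500 acres

z = ln(5/3) / ln(3000/748) = 0.5108 / 1.3890 = 0.3678
c = 3 / 748^0.3678 = 3 / 11.4 = 0.2631
A = (15/0.2631)^(1/0.3678) ⇒ ln A = ln(57.01)/0.3678 = 10.9936
A = e^10.9936 ≈ 59490 acres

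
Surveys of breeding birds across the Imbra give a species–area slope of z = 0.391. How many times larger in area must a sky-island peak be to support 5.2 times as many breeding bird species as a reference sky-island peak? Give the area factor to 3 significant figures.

(A₂/A₁)^0.391 = 5.2, so A₂/A₁ = 5.2^(1/0.391) = 5.2^2.558
ln(A₂/A₁) = ln 5.2 / 0.391 = 1.6487 / 0.391 = 4.2165
A₂/A₁ = e^4.2165 ≈ 67.8

67.8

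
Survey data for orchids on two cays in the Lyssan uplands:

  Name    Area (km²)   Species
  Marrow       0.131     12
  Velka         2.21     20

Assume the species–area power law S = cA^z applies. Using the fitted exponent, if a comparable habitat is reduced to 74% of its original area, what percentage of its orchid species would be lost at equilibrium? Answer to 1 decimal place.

5.3%

z = ln(20/12) / ln(2.21/0.131) = 0.5108 / 2.8256 = 0.1808
S_new/S_old = (A_new/A_old)^z = 0.74^0.1808 = exp(0.1808 × -0.3011) = 0.947
Fraction lost = 1 − 0.947 = 0.05298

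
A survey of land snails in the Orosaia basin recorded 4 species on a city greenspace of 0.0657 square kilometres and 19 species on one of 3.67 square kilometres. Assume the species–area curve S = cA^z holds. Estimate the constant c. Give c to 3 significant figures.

11.5

z = ln(S₂/S₁) / ln(A₂/A₁) = ln(19/4) / ln(3.67/0.0657) = 1.5581 / 4.0228 = 0.3873
c = S₁ / A₁^z = 4 / 0.0657^0.3873 = 4 / 0.3483 = 11.48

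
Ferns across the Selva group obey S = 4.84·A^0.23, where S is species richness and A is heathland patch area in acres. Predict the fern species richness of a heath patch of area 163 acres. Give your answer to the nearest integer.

16

S = 4.84 × 163^0.23
ln S = ln 4.84 + 0.23 × ln 163 = 1.5769 + 0.23 × 5.0938 = 2.7485
S = e^2.7485 ≈ 15.62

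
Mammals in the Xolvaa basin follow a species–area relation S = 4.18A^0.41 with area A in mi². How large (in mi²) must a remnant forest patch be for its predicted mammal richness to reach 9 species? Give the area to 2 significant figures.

6.5 mi²

9 = 4.18 × A^0.41  ⇒  A^0.41 = 9/4.18 = 2.153
ln A = ln(2.153) / 0.41 = 0.7669 / 0.41 = 1.8705
A = e^1.8705 ≈ 6.492 mi²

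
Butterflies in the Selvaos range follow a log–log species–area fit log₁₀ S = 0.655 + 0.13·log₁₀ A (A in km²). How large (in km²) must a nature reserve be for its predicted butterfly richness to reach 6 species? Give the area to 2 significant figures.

8.9 km²

6 = 4.519 × A^0.13  ⇒  A^0.13 = 6/4.519 = 1.328
ln A = ln(1.328) / 0.13 = 0.2836 / 0.13 = 2.1813
A = e^2.1813 ≈ 8.858 km²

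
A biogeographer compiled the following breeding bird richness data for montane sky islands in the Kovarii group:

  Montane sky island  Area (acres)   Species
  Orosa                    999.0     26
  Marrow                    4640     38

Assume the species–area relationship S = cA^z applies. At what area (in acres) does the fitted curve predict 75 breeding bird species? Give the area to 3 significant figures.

z = ln(38/26) / ln(4640/999) = 0.3795 / 1.5357 = 0.2471
c = 26 / 999^0.2471 = 26 / 5.511 = 4.718
A = (75/4.718)^(1/0.2471) ⇒ ln A = ln(15.9)/0.2471 = 11.1939
A = e^11.1939 ≈ 72685 acres

72700 acres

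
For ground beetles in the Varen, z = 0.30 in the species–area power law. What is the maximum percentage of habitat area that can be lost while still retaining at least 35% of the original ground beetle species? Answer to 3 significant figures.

97.0%

Need (A_new/A_old)^0.3 = 0.35, so A_new/A_old = 0.35^(1/0.3) = 0.35^3.333
ln(A_new/A_old) = ln 0.35 / 0.3 = -1.0498 / 0.3 = -3.4994
A_new/A_old = e^-3.4994 ≈ 0.03022
Fraction that can be lost = 1 − 0.03022 = 0.9698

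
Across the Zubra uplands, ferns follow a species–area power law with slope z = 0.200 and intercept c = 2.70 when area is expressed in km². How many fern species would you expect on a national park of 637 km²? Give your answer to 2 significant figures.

9.8

S = 2.7 × 637^0.2
ln S = ln 2.7 + 0.2 × ln 637 = 0.9933 + 0.2 × 6.4568 = 2.2846
S = e^2.2846 ≈ 9.822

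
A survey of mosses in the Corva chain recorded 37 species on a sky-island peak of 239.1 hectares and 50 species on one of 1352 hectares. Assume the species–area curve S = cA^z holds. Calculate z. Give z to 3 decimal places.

0.174

Taking logs: ln S = ln c + z ln A, so z = (ln S₂ − ln S₁)/(ln A₂ − ln A₁).
z = ln(50/37) / ln(1352/239.1) = ln(1.351) / ln(5.655) = 0.3011 / 1.7325 = 0.1738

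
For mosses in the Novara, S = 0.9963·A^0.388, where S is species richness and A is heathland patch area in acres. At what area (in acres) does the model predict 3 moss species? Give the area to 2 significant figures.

3 = 0.9963 × A^0.388  ⇒  A^0.388 = 3/0.9963 = 3.011
ln A = ln(3.011) / 0.388 = 1.1023 / 0.388 = 2.8410
A = e^2.8410 ≈ 17.13 acres

17 acres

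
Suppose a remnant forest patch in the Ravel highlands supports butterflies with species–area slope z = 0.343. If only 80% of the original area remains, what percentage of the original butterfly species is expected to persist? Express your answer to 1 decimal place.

92.6%

S_new/S_old = (A_new/A_old)^z = 0.8^0.343
= exp(0.343 × ln 0.8) = exp(0.343 × -0.2231) = exp(-0.0765) ≈ 0.9263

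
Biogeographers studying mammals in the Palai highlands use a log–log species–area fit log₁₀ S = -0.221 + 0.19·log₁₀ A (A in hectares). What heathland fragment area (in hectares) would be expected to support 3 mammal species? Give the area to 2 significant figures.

4700 hectares

3 = 0.6012 × A^0.19  ⇒  A^0.19 = 3/0.6012 = 4.99
ln A = ln(4.99) / 0.19 = 1.6075 / 0.19 = 8.4604
A = e^8.4604 ≈ 4724 hectares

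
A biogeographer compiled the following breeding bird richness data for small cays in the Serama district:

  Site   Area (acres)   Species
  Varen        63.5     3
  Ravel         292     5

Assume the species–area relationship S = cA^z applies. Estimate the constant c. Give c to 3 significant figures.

z = ln(S₂/S₁) / ln(A₂/A₁) = ln(5/3) / ln(292/63.5) = 0.5108 / 1.5257 = 0.3348
c = S₁ / A₁^z = 3 / 63.5^0.3348 = 3 / 4.014 = 0.7474

0.747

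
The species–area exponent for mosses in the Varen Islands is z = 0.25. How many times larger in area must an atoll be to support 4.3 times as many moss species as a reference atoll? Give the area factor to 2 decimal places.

(A₂/A₁)^0.25 = 4.3, so A₂/A₁ = 4.3^(1/0.25) = 4.3^4
ln(A₂/A₁) = ln 4.3 / 0.25 = 1.4586 / 0.25 = 5.8345
A₂/A₁ = e^5.8345 ≈ 341.9

341.88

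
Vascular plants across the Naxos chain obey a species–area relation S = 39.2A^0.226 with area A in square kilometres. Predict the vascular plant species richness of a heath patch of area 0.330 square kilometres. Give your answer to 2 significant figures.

31

S = 39.2 × 0.33^0.226
ln S = ln 39.2 + 0.226 × ln 0.33 = 3.6687 + 0.226 × -1.1087 = 3.4181
S = e^3.4181 ≈ 30.51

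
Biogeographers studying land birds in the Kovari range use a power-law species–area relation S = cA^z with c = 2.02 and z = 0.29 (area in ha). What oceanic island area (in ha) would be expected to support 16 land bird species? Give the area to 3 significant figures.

1260 ha

16 = 2.02 × A^0.29  ⇒  A^0.29 = 16/2.02 = 7.921
ln A = ln(7.921) / 0.29 = 2.0695 / 0.29 = 7.1362
A = e^7.1362 ≈ 1257 ha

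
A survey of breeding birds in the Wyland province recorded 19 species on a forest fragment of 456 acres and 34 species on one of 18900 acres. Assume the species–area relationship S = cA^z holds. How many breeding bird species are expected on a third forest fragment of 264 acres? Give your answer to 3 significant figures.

17.4

z = ln(34/19) / ln(18900/456) = 0.5819 / 3.7244 = 0.1562
c = 19 / 456^0.1562 = 19 / 2.603 = 7.3
S₃ = 7.3 × 264^0.1562 = 7.3 × 2.39 ≈ 17.44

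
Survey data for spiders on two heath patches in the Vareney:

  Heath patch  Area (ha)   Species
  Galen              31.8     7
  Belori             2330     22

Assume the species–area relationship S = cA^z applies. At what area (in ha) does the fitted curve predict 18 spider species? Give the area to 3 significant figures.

1100 ha

z = ln(22/7) / ln(2330/31.8) = 1.1451 / 4.2942 = 0.2667
c = 7 / 31.8^0.2667 = 7 / 2.516 = 2.783
A = (18/2.783)^(1/0.2667) ⇒ ln A = ln(6.469)/0.2667 = 7.0011
A = e^7.0011 ≈ 1098 ha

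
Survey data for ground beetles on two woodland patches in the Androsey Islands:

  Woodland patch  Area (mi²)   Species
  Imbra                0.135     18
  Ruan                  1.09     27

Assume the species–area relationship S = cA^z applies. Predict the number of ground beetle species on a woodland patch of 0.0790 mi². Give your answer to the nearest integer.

16

z = ln(27/18) / ln(1.09/0.135) = 0.4055 / 2.0887 = 0.1941
c = 18 / 0.135^0.1941 = 18 / 0.6779 = 26.55
S₃ = 26.55 × 0.079^0.1941 = 26.55 × 0.6109 ≈ 16.22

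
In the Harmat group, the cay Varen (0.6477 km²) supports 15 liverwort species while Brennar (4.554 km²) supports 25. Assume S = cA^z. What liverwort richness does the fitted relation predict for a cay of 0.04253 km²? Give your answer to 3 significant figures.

7.35

z = ln(25/15) / ln(4.554/0.6477) = 0.5108 / 1.9503 = 0.2619
c = 15 / 0.6477^0.2619 = 15 / 0.8925 = 16.81
S₃ = 16.81 × 0.04253^0.2619 = 16.81 × 0.4374 ≈ 7.351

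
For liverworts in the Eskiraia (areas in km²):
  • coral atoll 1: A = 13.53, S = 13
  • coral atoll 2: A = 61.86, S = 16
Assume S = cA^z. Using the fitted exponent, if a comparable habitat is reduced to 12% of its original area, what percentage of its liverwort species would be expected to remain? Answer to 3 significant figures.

z = ln(16/13) / ln(61.86/13.53) = 0.2076 / 1.5200 = 0.1366
S_new/S_old = (A_new/A_old)^z = 0.12^0.1366 = exp(0.1366 × -2.1203) = 0.7485

74.9%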